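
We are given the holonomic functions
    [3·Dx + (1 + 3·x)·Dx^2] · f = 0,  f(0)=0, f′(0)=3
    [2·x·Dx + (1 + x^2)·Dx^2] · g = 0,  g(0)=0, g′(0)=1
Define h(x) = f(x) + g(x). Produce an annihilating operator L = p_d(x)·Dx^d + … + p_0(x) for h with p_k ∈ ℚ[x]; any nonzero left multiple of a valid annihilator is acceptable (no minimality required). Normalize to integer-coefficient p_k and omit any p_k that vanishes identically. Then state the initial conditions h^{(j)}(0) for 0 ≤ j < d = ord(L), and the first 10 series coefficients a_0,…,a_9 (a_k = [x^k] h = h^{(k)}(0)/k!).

f: a_k = 0, 3, -9/2, 9, -81/4, 243/5, -243/2, 2187/7, -6561/8, 2187, …
g: a_k = 0, 1, 0, -1/3, 0, 1/5, 0, -1/7, 0, 1/9, …
h₀=f+g: left-lcm gives L₀, ord ≤ 4.
L = (-6 - 54·x + 18·x^2 + 18·x^3)·Dx + (-20 - 12·x - 48·x^2 + 36·x^3 + 36·x^4)·Dx^2 + (-3 - 7·x + 6·x^2 + 2·x^3 + 9·x^4 + 9·x^5)·Dx^3  (order 3).
h: a_k = 0, 4, -9/2, 26/3, -81/4, 244/5, -243/2, 2186/7, -6561/8, 19684/9, …
ICs: h(0) = 0, h′(0) = 4, h′′(0) = -9.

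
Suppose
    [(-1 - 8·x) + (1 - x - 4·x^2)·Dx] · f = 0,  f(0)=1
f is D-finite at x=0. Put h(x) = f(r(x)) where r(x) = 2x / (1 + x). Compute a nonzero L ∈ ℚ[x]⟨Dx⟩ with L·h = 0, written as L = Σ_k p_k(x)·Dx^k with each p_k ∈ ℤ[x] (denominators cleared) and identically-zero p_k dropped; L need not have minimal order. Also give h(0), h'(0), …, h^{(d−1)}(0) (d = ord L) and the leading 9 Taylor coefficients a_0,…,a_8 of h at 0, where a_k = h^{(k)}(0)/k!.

L = (2 + 34·x) + (-1 - x + 17·x^2 + 17·x^3)·Dx  (order 1).
h: a_k = 1, 2, 18, 34, 306, 578, 5202, 9826, 88434, …
ICs: h(0) = 1.

f: a_k = 1, 1, 5, 9, 29, 65, 181, 441, 1165, …
Substitute x→r, Dx→(1/r')Dx; clear ⇒ L₀.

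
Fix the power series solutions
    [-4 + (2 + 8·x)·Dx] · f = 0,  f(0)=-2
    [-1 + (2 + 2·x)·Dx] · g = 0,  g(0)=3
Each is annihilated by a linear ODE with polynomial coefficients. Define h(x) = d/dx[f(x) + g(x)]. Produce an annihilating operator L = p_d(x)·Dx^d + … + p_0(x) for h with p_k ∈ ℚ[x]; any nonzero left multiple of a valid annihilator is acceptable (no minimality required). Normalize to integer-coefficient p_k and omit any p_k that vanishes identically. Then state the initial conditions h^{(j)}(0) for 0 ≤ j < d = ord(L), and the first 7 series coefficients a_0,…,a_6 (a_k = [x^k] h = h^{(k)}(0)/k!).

L = -6 + (-15 - 24·x)·Dx + (-2 - 10·x - 8·x^2)·Dx^2  (order 2).
h: a_k = -5/2, 29/4, -375/16, 2545/32, -71575/256, 515907/512, -7568715/2048, …
ICs: h(0) = -5/2, h′(0) = 29/4.

f: a_k = -2, -4, 4, -8, 20, -56, 168, …
g: a_k = 3, 3/2, -3/8, 3/16, -15/128, 21/256, -63/1024, …
Weyl lclm of L_f,L_g ⇒ L₀ (ord ≤ 2).
h=h₀': d/dx-closure on L₀ ⇒ L.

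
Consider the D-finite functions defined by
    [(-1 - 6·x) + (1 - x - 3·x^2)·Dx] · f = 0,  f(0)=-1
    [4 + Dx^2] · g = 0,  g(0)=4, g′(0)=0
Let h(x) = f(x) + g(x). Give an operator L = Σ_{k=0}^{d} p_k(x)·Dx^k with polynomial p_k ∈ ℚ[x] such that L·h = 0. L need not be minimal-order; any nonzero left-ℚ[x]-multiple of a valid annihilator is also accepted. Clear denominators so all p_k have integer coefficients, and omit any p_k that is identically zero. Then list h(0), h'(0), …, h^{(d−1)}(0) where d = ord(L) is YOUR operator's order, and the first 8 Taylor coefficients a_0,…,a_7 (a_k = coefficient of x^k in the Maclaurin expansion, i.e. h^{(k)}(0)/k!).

f: a_k = -1, -1, -4, -7, -19, -40, -97, -217, …
g: a_k = 4, 0, -8, 0, 8/3, 0, -16/45, 0, …
Sum ⇒ L₀ = lclm(L_f,L_g) in ℚ(x)⟨Dx⟩.
L = (92 + 608·x + 512·x^2 + 1104·x^3 + 360·x^4 + 432·x^5) + (-24 + 4·x + 24·x^2 + 80·x^3 + 180·x^4 + 216·x^5 + 216·x^6)·Dx + (23 + 152·x + 128·x^2 + 276·x^3 + 90·x^4 + 108·x^5)·Dx^2 + (-6 + x + 6·x^2 + 20·x^3 + 45·x^4 + 54·x^5 + 54·x^6)·Dx^3  (order 3).
h: a_k = 3, -1, -12, -7, -49/3, -40, -4381/45, -217, …
ICs: h(0) = 3, h′(0) = -1, h′′(0) = -24.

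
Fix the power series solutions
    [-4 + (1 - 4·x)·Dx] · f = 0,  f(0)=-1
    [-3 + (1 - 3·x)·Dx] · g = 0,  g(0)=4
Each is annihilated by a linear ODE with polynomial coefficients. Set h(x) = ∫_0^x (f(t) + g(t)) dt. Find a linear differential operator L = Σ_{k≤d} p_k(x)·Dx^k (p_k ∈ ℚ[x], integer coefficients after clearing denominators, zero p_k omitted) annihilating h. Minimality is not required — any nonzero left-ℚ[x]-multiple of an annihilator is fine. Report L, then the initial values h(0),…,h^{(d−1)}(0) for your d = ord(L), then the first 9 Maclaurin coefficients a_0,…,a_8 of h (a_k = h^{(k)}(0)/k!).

L = -24·Dx + (14 - 48·x)·Dx^2 + (-1 + 7·x - 12·x^2)·Dx^3  (order 3).
h: a_k = 0, 3, 4, 20/3, 11, 68/5, -26/3, -1180/7, -1909/2, …
ICs: h(0) = 0, h′(0) = 3, h′′(0) = 8.

f: a_k = -1, -4, -16, -64, -256, -1024, -4096, -16384, -65536, …
g: a_k = 4, 12, 36, 108, 324, 972, 2916, 8748, 26244, …
h₀=f+g: left-lcm gives L₀, ord ≤ 2.
h=∫h₀ ⇒ L = L₀·Dx.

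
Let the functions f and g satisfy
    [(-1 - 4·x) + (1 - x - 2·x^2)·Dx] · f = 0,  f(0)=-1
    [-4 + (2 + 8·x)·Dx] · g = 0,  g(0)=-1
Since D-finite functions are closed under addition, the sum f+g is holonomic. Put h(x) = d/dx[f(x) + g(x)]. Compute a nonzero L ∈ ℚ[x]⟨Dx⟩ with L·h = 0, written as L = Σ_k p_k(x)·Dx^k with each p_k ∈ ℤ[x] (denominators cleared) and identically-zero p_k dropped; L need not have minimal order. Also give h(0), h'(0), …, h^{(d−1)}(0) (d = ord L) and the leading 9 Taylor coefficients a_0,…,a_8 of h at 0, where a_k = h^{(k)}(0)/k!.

f: a_k = -1, -1, -3, -5, -11, -21, -43, -85, -171, …
g: a_k = -1, -2, 2, -4, 10, -28, 84, -264, 858, …
L₀ := lclm(L_f,L_g); ord L₀ ≤ 1+1.
h=h₀': d/dx-closure on L₀ ⇒ L.
L = (-66 - 300·x - 720·x^2 - 480·x^3 - 480·x^4) + (-9 - 180·x - 954·x^2 - 1872·x^3 - 1800·x^4 - 1440·x^5)·Dx + (4 + 33·x + 69·x^2 - 28·x^3 - 228·x^4 - 480·x^5 - 320·x^6)·Dx^2  (order 2).
h: a_k = -3, -2, -27, -4, -245, 246, -2443, 5496, -28809, …
ICs: h(0) = -3, h′(0) = -2.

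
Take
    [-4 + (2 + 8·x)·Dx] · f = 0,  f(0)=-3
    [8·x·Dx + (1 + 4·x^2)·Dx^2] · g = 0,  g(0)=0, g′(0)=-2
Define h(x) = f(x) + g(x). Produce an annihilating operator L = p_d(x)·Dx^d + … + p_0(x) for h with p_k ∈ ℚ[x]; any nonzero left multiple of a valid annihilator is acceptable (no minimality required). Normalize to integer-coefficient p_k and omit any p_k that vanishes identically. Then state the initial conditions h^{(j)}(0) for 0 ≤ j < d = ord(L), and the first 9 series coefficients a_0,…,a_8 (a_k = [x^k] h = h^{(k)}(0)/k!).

L = (-8 - 80·x + 96·x^2 + 192·x^3)·Dx + (-10 - 32·x - 64·x^2 + 384·x^3 + 672·x^4)·Dx^2 + (-1 + 24·x^2 + 48·x^3 + 112·x^4 + 192·x^5)·Dx^3  (order 3).
h: a_k = -3, -8, 6, -28/3, 30, -452/5, 252, -5416/7, 2574, …
ICs: h(0) = -3, h′(0) = -8, h′′(0) = 12.

f: a_k = -3, -6, 6, -12, 30, -84, 252, -792, 2574, …
g: a_k = 0, -2, 0, 8/3, 0, -32/5, 0, 128/7, 0, …
f+g: L₀ = lclm(L_f,L_g), ord ≤ 1+2.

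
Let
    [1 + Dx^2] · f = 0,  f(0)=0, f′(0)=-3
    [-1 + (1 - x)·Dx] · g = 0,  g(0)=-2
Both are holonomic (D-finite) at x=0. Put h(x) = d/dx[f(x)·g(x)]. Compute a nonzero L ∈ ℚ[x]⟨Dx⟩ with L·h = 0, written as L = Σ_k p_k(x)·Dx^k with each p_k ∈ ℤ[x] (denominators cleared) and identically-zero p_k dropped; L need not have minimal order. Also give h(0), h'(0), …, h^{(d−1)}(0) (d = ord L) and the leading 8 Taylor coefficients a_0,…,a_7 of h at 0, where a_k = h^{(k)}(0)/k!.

f: a_k = 0, -3, 0, 1/2, 0, -1/40, 0, 1/1680, …
g: a_k = -2, -2, -2, -2, -2, -2, -2, -2, …
Sym-product of L_f,L_g gives L₀ (≤ ord 2).
Derive L from L₀ (diff closure).
L = (-1 - 2·x + x^2) + (-2 + 2·x)·Dx + (1 - 2·x + x^2)·Dx^2  (order 2).
h: a_k = 6, 12, 15, 20, 101/4, 303/10, 4241/120, 4241/105, …
ICs: h(0) = 6, h′(0) = 12.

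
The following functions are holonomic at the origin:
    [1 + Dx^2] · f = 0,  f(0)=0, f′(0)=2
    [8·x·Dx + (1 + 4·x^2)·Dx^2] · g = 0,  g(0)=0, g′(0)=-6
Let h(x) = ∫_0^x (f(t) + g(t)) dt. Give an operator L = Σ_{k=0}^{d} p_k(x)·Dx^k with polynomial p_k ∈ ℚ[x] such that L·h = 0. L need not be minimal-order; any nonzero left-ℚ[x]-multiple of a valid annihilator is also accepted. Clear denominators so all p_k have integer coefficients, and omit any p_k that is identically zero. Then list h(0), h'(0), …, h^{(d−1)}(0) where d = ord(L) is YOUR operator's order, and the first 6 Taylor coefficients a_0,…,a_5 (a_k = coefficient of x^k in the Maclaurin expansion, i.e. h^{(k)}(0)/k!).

f: a_k = 0, 2, 0, -1/3, 0, 1/60, …
g: a_k = 0, -6, 0, 8, 0, -96/5, …
h₀=f+g: left-lcm gives L₀, ord ≤ 4.
h=∫h₀ ⇒ L = L₀·Dx.
L = (-376·x + 1600·x^3 + 128·x^5)·Dx^2 + (-7 + 76·x^2 + 432·x^4 + 64·x^6)·Dx^3 + (-376·x + 1600·x^3 + 128·x^5)·Dx^4 + (-7 + 76·x^2 + 432·x^4 + 64·x^6)·Dx^5  (order 5).
h: a_k = 0, 0, -2, 0, 23/12, 0, …
ICs: h(0) = 0, h′(0) = 0, h′′(0) = -4, h′′′(0) = 0, h′′′′(0) = 46.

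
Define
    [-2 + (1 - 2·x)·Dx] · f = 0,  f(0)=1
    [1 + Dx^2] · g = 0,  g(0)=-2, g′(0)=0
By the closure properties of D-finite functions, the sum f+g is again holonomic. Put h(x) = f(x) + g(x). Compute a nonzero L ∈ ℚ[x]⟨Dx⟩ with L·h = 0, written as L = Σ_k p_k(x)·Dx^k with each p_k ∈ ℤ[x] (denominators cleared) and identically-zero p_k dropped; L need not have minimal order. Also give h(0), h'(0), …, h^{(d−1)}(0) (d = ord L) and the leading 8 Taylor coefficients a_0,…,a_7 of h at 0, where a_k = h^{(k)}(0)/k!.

f: a_k = 1, 2, 4, 8, 16, 32, 64, 128, …
g: a_k = -2, 0, 1, 0, -1/12, 0, 1/360, 0, …
L₀ := lclm(L_f,L_g); ord L₀ ≤ 1+2.
L = (50 - 8·x + 8·x^2) + (-9 + 22·x - 12·x^2 + 8·x^3)·Dx + (50 - 8·x + 8·x^2)·Dx^2 + (-9 + 22·x - 12·x^2 + 8·x^3)·Dx^3  (order 3).
h: a_k = -1, 2, 5, 8, 191/12, 32, 23041/360, 128, …
ICs: h(0) = -1, h′(0) = 2, h′′(0) = 10.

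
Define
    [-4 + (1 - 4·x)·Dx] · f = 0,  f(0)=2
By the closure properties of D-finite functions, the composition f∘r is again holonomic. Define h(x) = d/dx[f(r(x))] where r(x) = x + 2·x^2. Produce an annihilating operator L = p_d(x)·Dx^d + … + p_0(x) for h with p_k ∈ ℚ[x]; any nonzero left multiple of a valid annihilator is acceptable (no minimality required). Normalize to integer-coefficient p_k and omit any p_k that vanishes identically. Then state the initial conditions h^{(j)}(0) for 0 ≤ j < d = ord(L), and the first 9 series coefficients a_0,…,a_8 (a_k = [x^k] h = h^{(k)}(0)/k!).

L = (12 + 48·x + 96·x^2) + (-1 + 24·x^2 + 32·x^3)·Dx  (order 1).
h: a_k = 8, 96, 768, 5632, 38400, 251904, 1605632, 10027008, 61636608, …
ICs: h(0) = 8.

f: a_k = 2, 8, 32, 128, 512, 2048, 8192, 32768, 131072, …
f∘r: x↦r, Dx↦Dx/r' in L_f ⇒ L₀.
h=h₀': d/dx-closure on L₀ ⇒ L.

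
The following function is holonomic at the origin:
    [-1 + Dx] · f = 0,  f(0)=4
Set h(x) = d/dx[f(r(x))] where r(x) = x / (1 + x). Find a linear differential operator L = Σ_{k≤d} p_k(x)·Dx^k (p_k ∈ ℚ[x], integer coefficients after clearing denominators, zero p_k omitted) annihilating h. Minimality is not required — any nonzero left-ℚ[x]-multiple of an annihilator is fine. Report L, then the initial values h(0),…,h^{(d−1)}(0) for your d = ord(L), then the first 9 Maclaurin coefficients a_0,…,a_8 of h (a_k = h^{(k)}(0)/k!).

f: a_k = 4, 4, 2, 2/3, 1/6, 1/30, 1/180, 1/1260, 1/10080, …
L₀ from L_f via x↦r, Dx↦r'^{-1}Dx.
h=h₀': d/dx-closure on L₀ ⇒ L.
L = (-1 - 2·x) + (-1 - 2·x - x^2)·Dx  (order 1).
h: a_k = 4, -4, 2, 2/3, -19/6, 151/30, -1091/180, 7841/1260, -56519/10080, …
ICs: h(0) = 4.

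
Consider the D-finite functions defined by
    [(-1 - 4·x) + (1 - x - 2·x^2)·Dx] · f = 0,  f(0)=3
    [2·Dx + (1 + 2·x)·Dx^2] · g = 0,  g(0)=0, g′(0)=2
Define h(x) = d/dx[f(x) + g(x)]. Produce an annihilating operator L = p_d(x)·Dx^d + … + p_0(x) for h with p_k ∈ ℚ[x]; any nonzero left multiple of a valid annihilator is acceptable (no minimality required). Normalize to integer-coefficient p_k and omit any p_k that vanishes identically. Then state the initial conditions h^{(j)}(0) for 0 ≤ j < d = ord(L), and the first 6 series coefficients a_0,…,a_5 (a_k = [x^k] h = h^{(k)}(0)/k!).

L = (54 + 228·x + 432·x^2 + 288·x^3 + 192·x^4) + (11 + 124·x + 464·x^2 + 704·x^3 + 592·x^4 + 320·x^5)·Dx + (-4 - 19·x - 17·x^2 + 42·x^3 + 116·x^4 + 136·x^5 + 64·x^6)·Dx^2  (order 2).
h: a_k = 5, 14, 53, 116, 347, 710, …
ICs: h(0) = 5, h′(0) = 14.

f: a_k = 3, 3, 9, 15, 33, 63, …
g: a_k = 0, 2, -2, 8/3, -4, 32/5, …
f+g: L₀ = lclm(L_f,L_g), ord ≤ 1+2.
Differentiate: ansatz ord ≤ ord L₀ ⇒ L.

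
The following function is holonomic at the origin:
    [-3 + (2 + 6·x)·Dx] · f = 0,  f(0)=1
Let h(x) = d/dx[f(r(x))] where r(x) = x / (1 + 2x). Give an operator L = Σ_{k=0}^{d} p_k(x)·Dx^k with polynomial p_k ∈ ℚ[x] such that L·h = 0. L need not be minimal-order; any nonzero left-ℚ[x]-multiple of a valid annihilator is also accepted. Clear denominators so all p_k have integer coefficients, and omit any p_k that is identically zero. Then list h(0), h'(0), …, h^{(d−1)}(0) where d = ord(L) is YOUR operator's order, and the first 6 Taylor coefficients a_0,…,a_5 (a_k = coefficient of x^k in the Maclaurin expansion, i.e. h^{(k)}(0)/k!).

f: a_k = 1, 3/2, -9/8, 27/16, -405/128, 1701/256, …
f∘r: x↦r, Dx↦Dx/r' in L_f ⇒ L₀.
Derive L from L₀ (diff closure).
L = (-11 - 40·x) + (-2 - 14·x - 20·x^2)·Dx  (order 1).
h: a_k = 3/2, -33/4, 585/16, -4965/32, 169545/256, -1477503/512, …
ICs: h(0) = 3/2.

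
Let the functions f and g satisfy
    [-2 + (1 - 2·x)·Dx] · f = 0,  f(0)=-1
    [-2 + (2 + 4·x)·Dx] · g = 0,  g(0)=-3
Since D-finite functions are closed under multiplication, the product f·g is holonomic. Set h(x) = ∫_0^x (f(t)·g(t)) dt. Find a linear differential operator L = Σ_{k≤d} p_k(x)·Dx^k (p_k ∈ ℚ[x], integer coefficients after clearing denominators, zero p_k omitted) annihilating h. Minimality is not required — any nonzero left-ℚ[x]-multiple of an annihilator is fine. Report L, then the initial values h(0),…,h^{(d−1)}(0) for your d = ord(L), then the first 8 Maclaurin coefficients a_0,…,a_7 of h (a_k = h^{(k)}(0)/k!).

L = (3 + 2·x)·Dx + (-1 + 4·x^2)·Dx^2  (order 2).
h: a_k = 0, 3, 9/2, 11/2, 69/8, 537/40, 365/16, 4317/112, …
ICs: h(0) = 0, h′(0) = 3.

f: a_k = -1, -2, -4, -8, -16, -32, -64, -128, …
g: a_k = -3, -3, 3/2, -3/2, 15/8, -21/8, 63/16, -99/16, …
L₀ := L_f ⊗_s L_g (sym. prod.), ord ≤ 1.
h=∫₀ˣh₀: take L = L₀·Dx.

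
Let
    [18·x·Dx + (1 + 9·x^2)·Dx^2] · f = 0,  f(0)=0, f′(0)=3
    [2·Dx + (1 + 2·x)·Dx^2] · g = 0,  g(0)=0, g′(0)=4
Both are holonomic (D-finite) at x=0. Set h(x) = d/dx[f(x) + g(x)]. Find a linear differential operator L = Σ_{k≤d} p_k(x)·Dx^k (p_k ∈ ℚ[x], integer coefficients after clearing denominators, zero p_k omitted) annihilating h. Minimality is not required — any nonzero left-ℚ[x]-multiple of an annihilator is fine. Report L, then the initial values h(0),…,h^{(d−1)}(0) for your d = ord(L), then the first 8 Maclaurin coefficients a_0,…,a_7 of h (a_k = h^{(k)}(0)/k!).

L = (-18 - 108·x + 486·x^2 + 324·x^3) + (-13 - 36·x + 135·x^2 + 972·x^3 + 648·x^4)·Dx + (-1 + 7·x + 18·x^2 + 81·x^3 + 243·x^4 + 162·x^5)·Dx^2  (order 2).
h: a_k = 7, -8, -11, -32, 307, -128, -1931, -512, …
ICs: h(0) = 7, h′(0) = -8.

f: a_k = 0, 3, 0, -9, 0, 243/5, 0, -2187/7, …
g: a_k = 0, 4, -4, 16/3, -8, 64/5, -64/3, 256/7, …
Weyl lclm of L_f,L_g ⇒ L₀ (ord ≤ 4).
Derive L from L₀ (diff closure).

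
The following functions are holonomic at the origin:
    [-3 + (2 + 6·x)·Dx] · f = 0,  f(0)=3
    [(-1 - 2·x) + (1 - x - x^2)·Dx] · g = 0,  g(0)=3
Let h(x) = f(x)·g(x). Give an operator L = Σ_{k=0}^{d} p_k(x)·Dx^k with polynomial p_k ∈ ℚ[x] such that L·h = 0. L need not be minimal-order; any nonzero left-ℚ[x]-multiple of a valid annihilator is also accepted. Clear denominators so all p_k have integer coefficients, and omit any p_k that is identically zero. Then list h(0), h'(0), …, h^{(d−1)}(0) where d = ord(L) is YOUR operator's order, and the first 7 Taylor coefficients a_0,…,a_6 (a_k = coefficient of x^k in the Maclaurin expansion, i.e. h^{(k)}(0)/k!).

L = (5 + 7·x + 9·x^2) + (-2 - 4·x + 8·x^2 + 6·x^3)·Dx  (order 1).
h: a_k = 9, 45/2, 171/8, 945/16, 6651/128, 43731/256, 90351/1024, …
ICs: h(0) = 9.

f: a_k = 3, 9/2, -27/8, 81/16, -1215/128, 5103/256, -45927/1024, …
g: a_k = 3, 3, 6, 9, 15, 24, 39, …
h₀=f·g: eliminate ⇒ L₀, order ≤ 1·1.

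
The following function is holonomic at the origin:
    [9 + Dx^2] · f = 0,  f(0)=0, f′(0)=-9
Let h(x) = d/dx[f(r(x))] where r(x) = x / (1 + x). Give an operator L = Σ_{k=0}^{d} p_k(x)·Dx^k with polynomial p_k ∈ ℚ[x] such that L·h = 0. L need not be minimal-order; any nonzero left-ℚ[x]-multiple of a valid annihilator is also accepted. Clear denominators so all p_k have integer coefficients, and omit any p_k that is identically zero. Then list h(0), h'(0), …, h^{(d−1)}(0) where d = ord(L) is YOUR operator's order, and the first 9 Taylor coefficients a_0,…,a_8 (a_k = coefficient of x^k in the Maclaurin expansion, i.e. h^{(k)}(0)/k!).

f: a_k = 0, -9, 0, 27/2, 0, -243/40, 0, 729/560, 0, …
L₀ from L_f via x↦r, Dx↦r'^{-1}Dx.
Differentiate: ansatz ord ≤ ord L₀ ⇒ L.
L = (15 + 12·x + 6·x^2) + (6 + 18·x + 18·x^2 + 6·x^3)·Dx + (1 + 4·x + 6·x^2 + 4·x^3 + x^4)·Dx^2  (order 2).
h: a_k = -9, 18, 27/2, -126, 2637/8, -2295/4, 58059/80, -5679/10, -804897/4480, …
ICs: h(0) = -9, h′(0) = 18.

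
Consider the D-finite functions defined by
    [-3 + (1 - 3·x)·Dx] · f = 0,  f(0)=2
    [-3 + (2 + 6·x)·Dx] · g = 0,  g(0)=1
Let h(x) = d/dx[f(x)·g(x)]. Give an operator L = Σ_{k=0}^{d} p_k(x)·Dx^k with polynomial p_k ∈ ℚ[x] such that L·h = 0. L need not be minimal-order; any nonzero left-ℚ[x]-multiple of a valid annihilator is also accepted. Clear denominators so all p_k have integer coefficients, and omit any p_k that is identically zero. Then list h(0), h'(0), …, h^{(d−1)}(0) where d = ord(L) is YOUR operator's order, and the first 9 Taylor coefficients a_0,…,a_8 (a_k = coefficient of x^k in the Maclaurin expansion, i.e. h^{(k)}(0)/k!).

f: a_k = 2, 6, 18, 54, 162, 486, 1458, 4374, 13122, …
g: a_k = 1, 3/2, -9/8, 27/16, -405/128, 1701/256, -15309/1024, 72171/2048, -2814669/32768, …
f·g: L₀ = L_f ⊗_s L_g, ord ≤ 1·1.
h₀' ⇒ L via d/dx closure of L₀.
L = (11 + 54·x + 27·x^2) + (-2 - 2·x + 18·x^2 + 18·x^3)·Dx  (order 1).
h: a_k = 9, 99/2, 1863/8, 14499/16, 443475/128, 3147093/256, 44564499/1024, 302770467/2048, 16476265323/32768, …
ICs: h(0) = 9.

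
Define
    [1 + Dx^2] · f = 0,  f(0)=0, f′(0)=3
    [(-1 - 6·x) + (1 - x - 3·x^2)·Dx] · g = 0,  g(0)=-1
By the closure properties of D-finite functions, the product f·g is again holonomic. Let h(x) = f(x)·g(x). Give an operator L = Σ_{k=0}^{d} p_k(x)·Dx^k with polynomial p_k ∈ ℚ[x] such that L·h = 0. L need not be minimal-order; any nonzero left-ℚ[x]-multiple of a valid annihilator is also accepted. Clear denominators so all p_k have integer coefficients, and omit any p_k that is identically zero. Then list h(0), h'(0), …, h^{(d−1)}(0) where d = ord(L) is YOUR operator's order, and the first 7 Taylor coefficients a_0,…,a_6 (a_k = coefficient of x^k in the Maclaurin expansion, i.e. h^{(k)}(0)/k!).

L = (5 + x + 3·x^2) + (2 + 12·x)·Dx + (-1 + x + 3·x^2)·Dx^2  (order 2).
h: a_k = 0, -3, -3, -23/2, -41/2, -2201/40, -4661/40, …
ICs: h(0) = 0, h′(0) = -3.

f: a_k = 0, 3, 0, -1/2, 0, 1/40, 0, …
g: a_k = -1, -1, -4, -7, -19, -40, -97, …
L₀ := L_f ⊗_s L_g (sym. prod.), ord ≤ 2.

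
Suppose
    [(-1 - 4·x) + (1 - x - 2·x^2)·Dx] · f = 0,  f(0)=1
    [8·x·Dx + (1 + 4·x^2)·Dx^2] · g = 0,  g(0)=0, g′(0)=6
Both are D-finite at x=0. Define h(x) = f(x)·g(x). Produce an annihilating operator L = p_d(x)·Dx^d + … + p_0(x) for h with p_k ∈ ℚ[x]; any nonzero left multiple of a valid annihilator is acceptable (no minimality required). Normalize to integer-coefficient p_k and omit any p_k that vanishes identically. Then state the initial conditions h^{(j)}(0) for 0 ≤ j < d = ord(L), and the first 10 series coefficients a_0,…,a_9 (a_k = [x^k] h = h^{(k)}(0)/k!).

L = (4 + 8·x + 48·x^2) + (2 + 16·x^2 + 48·x^3)·Dx + (-1 + x - 2·x^2 + 4·x^3 + 8·x^4)·Dx^2  (order 2).
h: a_k = 0, 6, 6, 10, 22, 306/5, 526/5, 6046/35, 2682/7, 94426/105, …
ICs: h(0) = 0, h′(0) = 6.

f: a_k = 1, 1, 3, 5, 11, 21, 43, 85, 171, 341, …
g: a_k = 0, 6, 0, -8, 0, 96/5, 0, -384/7, 0, 512/3, …
f·g: L₀ = L_f ⊗_s L_g, ord ≤ 1·2.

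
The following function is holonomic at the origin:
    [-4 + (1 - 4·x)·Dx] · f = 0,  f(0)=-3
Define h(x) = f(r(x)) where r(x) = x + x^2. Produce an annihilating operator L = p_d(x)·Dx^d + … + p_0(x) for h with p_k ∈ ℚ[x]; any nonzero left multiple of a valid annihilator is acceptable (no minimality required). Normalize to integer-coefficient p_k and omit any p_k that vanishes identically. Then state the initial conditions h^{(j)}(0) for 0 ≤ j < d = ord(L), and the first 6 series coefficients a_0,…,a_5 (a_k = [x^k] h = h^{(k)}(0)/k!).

L = (4 + 8·x) + (-1 + 4·x + 4·x^2)·Dx  (order 1).
h: a_k = -3, -12, -60, -288, -1392, -6720, …
ICs: h(0) = -3.

f: a_k = -3, -12, -48, -192, -768, -3072, …
h₀=f(r): pull back L_f along r ⇒ L₀.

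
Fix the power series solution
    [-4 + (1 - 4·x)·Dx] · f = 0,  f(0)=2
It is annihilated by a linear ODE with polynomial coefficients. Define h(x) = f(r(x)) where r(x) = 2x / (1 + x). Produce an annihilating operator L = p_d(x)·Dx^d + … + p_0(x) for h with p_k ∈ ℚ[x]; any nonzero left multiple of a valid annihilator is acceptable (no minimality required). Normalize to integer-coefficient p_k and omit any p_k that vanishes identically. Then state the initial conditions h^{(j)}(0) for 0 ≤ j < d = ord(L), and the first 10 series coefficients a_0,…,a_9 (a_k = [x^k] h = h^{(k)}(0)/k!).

L = 8 + (-1 + 6·x + 7·x^2)·Dx  (order 1).
h: a_k = 2, 16, 112, 784, 5488, 38416, 268912, 1882384, 13176688, 92236816, …
ICs: h(0) = 2.

f: a_k = 2, 8, 32, 128, 512, 2048, 8192, 32768, 131072, 524288, …
Substitute x→r, Dx→(1/r')Dx; clear ⇒ L₀.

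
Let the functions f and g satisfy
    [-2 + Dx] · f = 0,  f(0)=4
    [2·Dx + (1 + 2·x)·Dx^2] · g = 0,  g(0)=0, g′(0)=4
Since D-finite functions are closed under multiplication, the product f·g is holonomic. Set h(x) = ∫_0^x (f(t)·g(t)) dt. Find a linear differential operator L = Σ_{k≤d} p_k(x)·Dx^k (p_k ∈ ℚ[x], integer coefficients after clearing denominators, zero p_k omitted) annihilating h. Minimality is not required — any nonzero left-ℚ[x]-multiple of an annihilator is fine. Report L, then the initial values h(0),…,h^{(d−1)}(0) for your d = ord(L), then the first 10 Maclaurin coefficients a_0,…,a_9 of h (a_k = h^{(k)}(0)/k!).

f: a_k = 4, 8, 8, 16/3, 8/3, 16/15, 16/45, 32/315, 8/315, 16/2835, …
g: a_k = 0, 4, -4, 16/3, -8, 64/5, -64/3, 256/7, -64, 1024/9, …
h₀=f·g: eliminate ⇒ L₀, order ≤ 1·2.
h=∫h₀ ⇒ L = L₀·Dx.
L = 8·x·Dx + (-2 - 8·x)·Dx^2 + (1 + 2·x)·Dx^3  (order 3).
h: a_k = 0, 0, 8, 16/3, 16/3, 0, 16/5, -32/9, 368/63, -3712/405, …
ICs: h(0) = 0, h′(0) = 0, h′′(0) = 16.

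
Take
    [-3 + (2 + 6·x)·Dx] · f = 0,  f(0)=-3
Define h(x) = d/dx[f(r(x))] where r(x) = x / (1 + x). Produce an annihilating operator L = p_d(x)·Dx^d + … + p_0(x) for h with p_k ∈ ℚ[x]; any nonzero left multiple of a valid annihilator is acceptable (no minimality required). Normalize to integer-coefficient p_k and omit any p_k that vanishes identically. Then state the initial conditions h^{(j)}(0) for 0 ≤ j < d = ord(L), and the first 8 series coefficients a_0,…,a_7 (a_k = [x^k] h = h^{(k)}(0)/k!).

L = (-7 - 16·x) + (-2 - 10·x - 8·x^2)·Dx  (order 1).
h: a_k = -9/2, 63/4, -783/16, 5031/32, -136035/256, 956745/512, -13825035/2048, 101709495/4096, …
ICs: h(0) = -9/2.

f: a_k = -3, -9/2, 27/8, -81/16, 1215/128, -5103/256, 45927/1024, -216513/2048, …
h₀=f(r): pull back L_f along r ⇒ L₀.
h₀' ⇒ L via d/dx closure of L₀.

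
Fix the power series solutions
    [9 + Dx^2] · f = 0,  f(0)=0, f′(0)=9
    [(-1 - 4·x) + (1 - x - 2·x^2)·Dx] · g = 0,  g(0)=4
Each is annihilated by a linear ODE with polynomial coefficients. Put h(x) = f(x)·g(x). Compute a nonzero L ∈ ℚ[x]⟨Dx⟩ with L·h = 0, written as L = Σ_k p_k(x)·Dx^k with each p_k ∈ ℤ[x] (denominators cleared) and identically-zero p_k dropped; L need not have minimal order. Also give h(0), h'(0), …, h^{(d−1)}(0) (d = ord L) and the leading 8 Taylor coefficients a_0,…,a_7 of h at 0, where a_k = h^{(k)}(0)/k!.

L = (-5 + 9·x + 18·x^2) + (2 + 8·x)·Dx + (-1 + x + 2·x^2)·Dx^2  (order 2).
h: a_k = 0, 36, 36, 54, 126, 2583/10, 5103/10, 143037/140, …
ICs: h(0) = 0, h′(0) = 36.

f: a_k = 0, 9, 0, -27/2, 0, 243/40, 0, -729/560, …
g: a_k = 4, 4, 12, 20, 44, 84, 172, 340, …
Sym-product of L_f,L_g gives L₀ (≤ ord 2).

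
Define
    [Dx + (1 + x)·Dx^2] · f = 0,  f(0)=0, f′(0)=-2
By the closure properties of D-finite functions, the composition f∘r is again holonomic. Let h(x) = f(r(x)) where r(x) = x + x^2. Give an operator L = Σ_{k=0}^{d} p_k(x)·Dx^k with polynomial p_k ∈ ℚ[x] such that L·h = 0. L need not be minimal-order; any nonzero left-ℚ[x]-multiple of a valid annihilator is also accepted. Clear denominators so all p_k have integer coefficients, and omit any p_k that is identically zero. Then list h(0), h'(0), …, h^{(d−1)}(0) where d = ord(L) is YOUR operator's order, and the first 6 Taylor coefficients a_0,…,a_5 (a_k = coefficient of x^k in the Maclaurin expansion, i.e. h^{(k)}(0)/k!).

L = (-1 + 2·x + 2·x^2)·Dx + (1 + 3·x + 3·x^2 + 2·x^3)·Dx^2  (order 2).
h: a_k = 0, -2, -1, 4/3, -1/2, -2/5, …
ICs: h(0) = 0, h′(0) = -2.

f: a_k = 0, -2, 1, -2/3, 1/2, -2/5, …
f∘r: x↦r, Dx↦Dx/r' in L_f ⇒ L₀.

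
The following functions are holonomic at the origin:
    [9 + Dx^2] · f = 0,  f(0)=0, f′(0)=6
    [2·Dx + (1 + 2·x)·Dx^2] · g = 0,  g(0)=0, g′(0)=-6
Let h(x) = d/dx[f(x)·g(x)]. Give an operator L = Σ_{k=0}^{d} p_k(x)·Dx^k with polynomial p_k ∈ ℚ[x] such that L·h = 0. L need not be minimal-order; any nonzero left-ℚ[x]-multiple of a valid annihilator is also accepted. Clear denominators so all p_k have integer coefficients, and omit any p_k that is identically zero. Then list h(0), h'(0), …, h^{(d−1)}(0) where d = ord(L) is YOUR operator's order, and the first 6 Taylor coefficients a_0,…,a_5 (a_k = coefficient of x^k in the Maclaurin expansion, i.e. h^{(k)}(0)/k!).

f: a_k = 0, 6, 0, -9, 0, 81/20, …
g: a_k = 0, -6, 6, -8, 12, -96/5, …
f·g: L₀ = L_f ⊗_s L_g, ord ≤ 2·2.
h₀' ⇒ L via d/dx closure of L₀.
L = (-1890 - 5103·x + 24057·x^2 + 163296·x^3 + 344088·x^4 + 314928·x^5 + 104976·x^6) + (-297 + 1998·x + 19440·x^2 + 51840·x^3 + 58320·x^4 + 23328·x^5)·Dx + (-147 + 738·x + 11106·x^2 + 44064·x^3 + 80352·x^4 + 69984·x^5 + 23328·x^6)·Dx^2 + (-33 + 222·x + 2160·x^2 + 5760·x^3 + 6480·x^4 + 2592·x^5)·Dx^3 + (7 + 145·x + 937·x^2 + 2880·x^3 + 4680·x^4 + 3888·x^5 + 1296·x^6)·Dx^4  (order 4).
h: a_k = 0, -72, 108, 24, 90, -405, …
ICs: h(0) = 0, h′(0) = -72, h′′(0) = 216, h′′′(0) = 144.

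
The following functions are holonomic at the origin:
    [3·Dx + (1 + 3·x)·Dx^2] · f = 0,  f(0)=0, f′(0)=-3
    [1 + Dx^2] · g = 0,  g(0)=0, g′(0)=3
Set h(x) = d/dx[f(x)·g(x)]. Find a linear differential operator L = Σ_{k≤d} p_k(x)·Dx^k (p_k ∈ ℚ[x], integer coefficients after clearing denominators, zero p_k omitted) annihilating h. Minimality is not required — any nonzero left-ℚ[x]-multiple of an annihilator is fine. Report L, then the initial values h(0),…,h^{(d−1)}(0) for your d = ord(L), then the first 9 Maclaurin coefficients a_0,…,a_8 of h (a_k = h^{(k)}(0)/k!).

L = (-8897 - 1764·x - 7722·x^2 - 14364·x^3 - 7533·x^4 + 5832·x^5 + 2916·x^6) + (-3432 - 13248·x - 12420·x^2 - 8100·x^3 + 9720·x^4 + 5832·x^5)·Dx + (-9100 - 3204·x - 11070·x^2 - 17064·x^3 - 6318·x^4 + 11664·x^5 + 5832·x^6)·Dx^2 + (-3432 - 13248·x - 12420·x^2 - 8100·x^3 + 9720·x^4 + 5832·x^5)·Dx^3 + (-203 - 1440·x - 3348·x^2 - 2700·x^3 + 1215·x^4 + 5832·x^5 + 2916·x^6)·Dx^4  (order 4).
h: a_k = 0, -18, 81/2, -102, 585/2, -3393/4, 198513/80, -511397/70, 1512081/70, …
ICs: h(0) = 0, h′(0) = -18, h′′(0) = 81, h′′′(0) = -612.

f: a_k = 0, -3, 9/2, -9, 81/4, -243/5, 243/2, -2187/7, 6561/8, …
g: a_k = 0, 3, 0, -1/2, 0, 1/40, 0, -1/1680, 0, …
Product ⇒ symmetric product L₀, ord ≤ 4.
h₀' ⇒ L via d/dx closure of L₀.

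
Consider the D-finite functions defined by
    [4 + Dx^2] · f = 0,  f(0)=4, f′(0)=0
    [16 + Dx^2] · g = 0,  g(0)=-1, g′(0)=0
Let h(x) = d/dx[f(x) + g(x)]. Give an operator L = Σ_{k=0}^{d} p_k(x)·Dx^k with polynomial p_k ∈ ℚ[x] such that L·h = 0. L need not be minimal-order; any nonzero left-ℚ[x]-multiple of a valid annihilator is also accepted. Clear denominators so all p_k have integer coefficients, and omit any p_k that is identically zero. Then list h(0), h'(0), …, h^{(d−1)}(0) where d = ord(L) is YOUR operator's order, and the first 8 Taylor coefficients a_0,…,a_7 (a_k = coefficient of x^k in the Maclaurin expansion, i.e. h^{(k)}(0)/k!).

f: a_k = 4, 0, -8, 0, 8/3, 0, -16/45, 0, …
g: a_k = -1, 0, 8, 0, -32/3, 0, 256/45, 0, …
f+g: L₀ = lclm(L_f,L_g), ord ≤ 2+2.
h₀' ⇒ L via d/dx closure of L₀.
L = 64 + 20·Dx^2 + Dx^4  (order 4).
h: a_k = 0, 0, 0, -32, 0, 32, 0, -64/5, …
ICs: h(0) = 0, h′(0) = 0, h′′(0) = 0, h′′′(0) = -192.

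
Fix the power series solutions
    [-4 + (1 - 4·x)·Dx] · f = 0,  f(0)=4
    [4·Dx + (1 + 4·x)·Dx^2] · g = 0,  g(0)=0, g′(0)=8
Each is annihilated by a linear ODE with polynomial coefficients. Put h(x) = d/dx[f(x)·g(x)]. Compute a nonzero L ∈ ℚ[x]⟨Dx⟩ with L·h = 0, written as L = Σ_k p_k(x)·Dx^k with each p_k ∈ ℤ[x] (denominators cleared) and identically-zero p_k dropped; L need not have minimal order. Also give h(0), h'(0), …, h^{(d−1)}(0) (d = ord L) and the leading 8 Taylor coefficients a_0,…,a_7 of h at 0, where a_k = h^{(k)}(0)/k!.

L = 64 + (4 + 80·x)·Dx + (-1 + 16·x^2)·Dx^2  (order 2).
h: a_k = 32, 128, 1280, 14336/3, 96256/3, 606208/5, 10452992/15, 279445504/105, …
ICs: h(0) = 32, h′(0) = 128.

f: a_k = 4, 16, 64, 256, 1024, 4096, 16384, 65536, …
g: a_k = 0, 8, -16, 128/3, -128, 2048/5, -4096/3, 32768/7, …
f·g: L₀ = L_f ⊗_s L_g, ord ≤ 1·2.
Derive L from L₀ (diff closure).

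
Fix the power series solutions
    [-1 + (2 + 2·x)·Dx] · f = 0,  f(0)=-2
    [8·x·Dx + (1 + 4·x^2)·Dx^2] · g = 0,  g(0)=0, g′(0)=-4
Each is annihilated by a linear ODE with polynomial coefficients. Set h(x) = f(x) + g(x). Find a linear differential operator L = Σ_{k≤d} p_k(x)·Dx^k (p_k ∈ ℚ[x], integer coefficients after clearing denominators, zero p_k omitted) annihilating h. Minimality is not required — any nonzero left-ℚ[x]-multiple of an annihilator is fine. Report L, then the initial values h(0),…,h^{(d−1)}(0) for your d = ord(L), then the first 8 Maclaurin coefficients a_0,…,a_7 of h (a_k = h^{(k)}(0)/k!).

f: a_k = -2, -1, 1/4, -1/8, 5/64, -7/128, 21/512, -33/1024, …
g: a_k = 0, -4, 0, 16/3, 0, -64/5, 0, 256/7, …
Weyl lclm of L_f,L_g ⇒ L₀ (ord ≤ 3).
L = (-16 - 40·x + 192·x^2 + 96·x^3)·Dx + (-35 - 64·x + 328·x^2 + 768·x^3 + 336·x^4)·Dx^2 + (-2 + 30·x + 48·x^2 + 144·x^3 + 224·x^4 + 96·x^5)·Dx^3  (order 3).
h: a_k = -2, -5, 1/4, 125/24, 5/64, -8227/640, 21/512, 261913/7168, …
ICs: h(0) = -2, h′(0) = -5, h′′(0) = 1/2.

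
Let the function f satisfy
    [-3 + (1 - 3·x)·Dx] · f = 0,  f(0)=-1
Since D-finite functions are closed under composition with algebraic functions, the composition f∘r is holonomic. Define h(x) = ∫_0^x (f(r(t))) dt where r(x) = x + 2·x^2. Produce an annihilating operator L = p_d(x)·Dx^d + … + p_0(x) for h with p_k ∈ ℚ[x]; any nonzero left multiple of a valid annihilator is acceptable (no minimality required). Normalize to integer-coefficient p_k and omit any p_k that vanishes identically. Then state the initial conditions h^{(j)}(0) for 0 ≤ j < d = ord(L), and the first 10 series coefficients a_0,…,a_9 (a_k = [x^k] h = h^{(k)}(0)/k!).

f: a_k = -1, -3, -9, -27, -81, -243, -729, -2187, -6561, -19683, …
Change of var in L_f (x↦r) gives L₀.
∫: right-multiply L₀ by Dx.
L = (3 + 12·x)·Dx + (-1 + 3·x + 6·x^2)·Dx^2  (order 2).
h: a_k = 0, -1, -3/2, -5, -63/4, -279/5, -405/2, -5319/7, -23247/8, -11295, …
ICs: h(0) = 0, h′(0) = -1.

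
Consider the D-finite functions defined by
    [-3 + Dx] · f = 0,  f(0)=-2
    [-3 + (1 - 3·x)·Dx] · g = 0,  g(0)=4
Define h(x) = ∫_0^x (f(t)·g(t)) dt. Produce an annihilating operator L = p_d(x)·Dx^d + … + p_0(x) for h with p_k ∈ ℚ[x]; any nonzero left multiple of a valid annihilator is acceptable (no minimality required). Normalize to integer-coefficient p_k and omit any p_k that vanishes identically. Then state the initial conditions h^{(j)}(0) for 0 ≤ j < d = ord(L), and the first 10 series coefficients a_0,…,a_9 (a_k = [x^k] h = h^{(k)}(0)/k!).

L = (6 - 9·x)·Dx + (-1 + 3·x)·Dx^2  (order 2).
h: a_k = 0, -8, -24, -60, -144, -351, -4401/5, -158517/70, -166455/28, -8877681/560, …
ICs: h(0) = 0, h′(0) = -8.

f: a_k = -2, -6, -9, -9, -27/4, -81/20, -81/40, -243/280, -729/2240, -243/2240, …
g: a_k = 4, 12, 36, 108, 324, 972, 2916, 8748, 26244, 78732, …
h₀=f·g: eliminate ⇒ L₀, order ≤ 1·1.
Integrate: L := L₀·Dx.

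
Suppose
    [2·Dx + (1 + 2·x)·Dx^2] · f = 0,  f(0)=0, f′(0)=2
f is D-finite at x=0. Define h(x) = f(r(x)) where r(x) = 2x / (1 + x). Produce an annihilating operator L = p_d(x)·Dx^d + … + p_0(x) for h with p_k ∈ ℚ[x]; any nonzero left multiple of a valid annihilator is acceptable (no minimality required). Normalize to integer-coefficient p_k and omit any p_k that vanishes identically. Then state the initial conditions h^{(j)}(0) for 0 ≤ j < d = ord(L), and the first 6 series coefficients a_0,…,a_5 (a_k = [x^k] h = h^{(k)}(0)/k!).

f: a_k = 0, 2, -2, 8/3, -4, 32/5, …
Substitute x→r, Dx→(1/r')Dx; clear ⇒ L₀.
L = (6 + 10·x)·Dx + (1 + 6·x + 5·x^2)·Dx^2  (order 2).
h: a_k = 0, 4, -12, 124/3, -156, 3124/5, …
ICs: h(0) = 0, h′(0) = 4.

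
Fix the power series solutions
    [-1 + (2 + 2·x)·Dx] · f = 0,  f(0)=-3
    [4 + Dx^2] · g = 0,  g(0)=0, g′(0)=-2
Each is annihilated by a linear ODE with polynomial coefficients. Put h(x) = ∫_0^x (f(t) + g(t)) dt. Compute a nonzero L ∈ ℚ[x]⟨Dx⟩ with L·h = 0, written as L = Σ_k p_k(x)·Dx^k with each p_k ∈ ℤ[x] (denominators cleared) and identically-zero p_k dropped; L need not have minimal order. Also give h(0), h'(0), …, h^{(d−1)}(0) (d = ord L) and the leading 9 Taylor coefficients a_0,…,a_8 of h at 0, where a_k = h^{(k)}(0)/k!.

L = (-76 - 128·x - 64·x^2)·Dx + (120 + 376·x + 384·x^2 + 128·x^3)·Dx^2 + (-19 - 32·x - 16·x^2)·Dx^3 + (30 + 94·x + 96·x^2 + 32·x^3)·Dx^4  (order 4).
h: a_k = 0, -3, -7/4, 1/8, 55/192, 3/128, -1339/23040, 9/1024, -14801/5160960, …
ICs: h(0) = 0, h′(0) = -3, h′′(0) = -7/2, h′′′(0) = 3/4.

f: a_k = -3, -3/2, 3/8, -3/16, 15/128, -21/256, 63/1024, -99/2048, 1287/32768, …
g: a_k = 0, -2, 0, 4/3, 0, -4/15, 0, 8/315, 0, …
L₀ := lclm(L_f,L_g); ord L₀ ≤ 1+2.
∫: right-multiply L₀ by Dx.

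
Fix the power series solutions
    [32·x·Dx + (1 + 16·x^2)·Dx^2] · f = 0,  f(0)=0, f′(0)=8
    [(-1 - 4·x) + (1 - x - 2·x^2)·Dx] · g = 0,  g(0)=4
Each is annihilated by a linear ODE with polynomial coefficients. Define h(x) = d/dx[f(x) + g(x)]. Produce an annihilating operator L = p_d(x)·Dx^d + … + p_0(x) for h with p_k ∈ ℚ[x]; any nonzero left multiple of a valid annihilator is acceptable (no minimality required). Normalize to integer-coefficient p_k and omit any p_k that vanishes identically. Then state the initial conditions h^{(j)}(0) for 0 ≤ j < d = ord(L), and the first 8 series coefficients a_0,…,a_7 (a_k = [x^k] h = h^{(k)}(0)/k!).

f: a_k = 0, 8, 0, -128/3, 0, 2048/5, 0, -32768/7, …
g: a_k = 4, 4, 12, 20, 44, 84, 172, 340, …
L₀ := lclm(L_f,L_g); ord L₀ ≤ 2+1.
h₀' ⇒ L via d/dx closure of L₀.
L = (96 - 384·x - 6912·x^2 - 15360·x^3 - 40704·x^4 - 12288·x^6) + (-31 - 104·x + 392·x^2 - 736·x^3 - 14912·x^4 - 27904·x^5 - 3072·x^6 - 12288·x^7)·Dx + (3 + 19·x + 128·x^2 + 152·x^3 + 1128·x^4 - 2496·x^5 - 2560·x^6 - 1024·x^7 - 2048·x^8)·Dx^2  (order 2).
h: a_k = 12, 24, -68, 176, 2468, 1032, -30388, 5472, …
ICs: h(0) = 12, h′(0) = 24.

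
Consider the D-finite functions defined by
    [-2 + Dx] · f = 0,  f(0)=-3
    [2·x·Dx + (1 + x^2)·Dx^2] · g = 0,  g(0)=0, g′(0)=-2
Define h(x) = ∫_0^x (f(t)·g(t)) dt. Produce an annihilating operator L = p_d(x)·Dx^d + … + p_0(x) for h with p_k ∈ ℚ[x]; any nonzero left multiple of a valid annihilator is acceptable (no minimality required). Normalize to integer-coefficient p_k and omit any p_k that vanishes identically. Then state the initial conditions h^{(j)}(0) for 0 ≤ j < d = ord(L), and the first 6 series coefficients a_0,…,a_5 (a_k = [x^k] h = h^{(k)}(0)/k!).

f: a_k = -3, -6, -6, -4, -2, -4/5, …
g: a_k = 0, -2, 0, 2/3, 0, -2/5, …
f·g: L₀ = L_f ⊗_s L_g, ord ≤ 1·2.
Integrate: L := L₀·Dx.
L = (4 - 4·x + 4·x^2)·Dx + (-4 + 2·x - 4·x^2)·Dx^2 + (1 + x^2)·Dx^3  (order 3).
h: a_k = 0, 0, 3, 4, 5/2, 4/5, …
ICs: h(0) = 0, h′(0) = 0, h′′(0) = 6.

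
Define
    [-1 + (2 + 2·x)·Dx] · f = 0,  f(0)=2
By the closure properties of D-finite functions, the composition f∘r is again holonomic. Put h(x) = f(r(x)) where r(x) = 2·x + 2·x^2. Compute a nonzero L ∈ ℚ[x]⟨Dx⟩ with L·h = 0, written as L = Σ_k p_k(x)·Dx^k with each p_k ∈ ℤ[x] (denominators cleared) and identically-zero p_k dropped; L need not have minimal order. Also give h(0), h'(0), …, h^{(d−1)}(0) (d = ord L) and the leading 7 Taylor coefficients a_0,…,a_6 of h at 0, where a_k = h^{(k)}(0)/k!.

f: a_k = 2, 1, -1/4, 1/8, -5/64, 7/128, -21/512, …
f∘r: x↦r, Dx↦Dx/r' in L_f ⇒ L₀.
L = (-1 - 2·x) + (1 + 2·x + 2·x^2)·Dx  (order 1).
h: a_k = 2, 2, 1, -1, 3/4, -1/4, -3/8, …
ICs: h(0) = 2.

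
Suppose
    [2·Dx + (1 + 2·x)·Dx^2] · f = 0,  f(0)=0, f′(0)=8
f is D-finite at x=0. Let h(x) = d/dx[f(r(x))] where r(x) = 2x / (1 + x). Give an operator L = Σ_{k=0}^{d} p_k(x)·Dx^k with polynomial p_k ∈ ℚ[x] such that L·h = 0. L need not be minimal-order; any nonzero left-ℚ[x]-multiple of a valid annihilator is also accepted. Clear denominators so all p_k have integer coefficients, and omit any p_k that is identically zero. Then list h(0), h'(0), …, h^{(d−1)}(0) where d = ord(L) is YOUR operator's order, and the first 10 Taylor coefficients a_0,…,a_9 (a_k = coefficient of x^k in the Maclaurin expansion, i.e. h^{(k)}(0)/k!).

f: a_k = 0, 8, -8, 32/3, -16, 128/5, -128/3, 512/7, -128, 2048/9, …
Substitute x→r, Dx→(1/r')Dx; clear ⇒ L₀.
Differentiate: ansatz ord ≤ ord L₀ ⇒ L.
L = (6 + 10·x) + (1 + 6·x + 5·x^2)·Dx  (order 1).
h: a_k = 16, -96, 496, -2496, 12496, -62496, 312496, -1562496, 7812496, -39062496, …
ICs: h(0) = 16.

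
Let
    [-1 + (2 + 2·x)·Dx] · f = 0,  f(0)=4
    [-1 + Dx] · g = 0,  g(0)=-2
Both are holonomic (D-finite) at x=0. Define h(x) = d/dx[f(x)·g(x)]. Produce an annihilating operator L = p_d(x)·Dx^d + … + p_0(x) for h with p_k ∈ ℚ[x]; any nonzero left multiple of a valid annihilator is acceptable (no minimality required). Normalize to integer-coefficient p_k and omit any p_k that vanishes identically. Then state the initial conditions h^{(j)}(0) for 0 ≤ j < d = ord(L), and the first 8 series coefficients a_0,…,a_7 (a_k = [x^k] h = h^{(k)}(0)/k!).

L = (7 + 12·x + 4·x^2) + (-6 - 10·x - 4·x^2)·Dx  (order 1).
h: a_k = -12, -14, -17/2, -11/4, -107/96, 89/960, -1123/3840, 39551/161280, …
ICs: h(0) = -12.

f: a_k = 4, 2, -1/2, 1/4, -5/32, 7/64, -21/256, 33/512, …
g: a_k = -2, -2, -1, -1/3, -1/12, -1/60, -1/360, -1/2520, …
Product ⇒ symmetric product L₀, ord ≤ 1.
Differentiate: ansatz ord ≤ ord L₀ ⇒ L.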